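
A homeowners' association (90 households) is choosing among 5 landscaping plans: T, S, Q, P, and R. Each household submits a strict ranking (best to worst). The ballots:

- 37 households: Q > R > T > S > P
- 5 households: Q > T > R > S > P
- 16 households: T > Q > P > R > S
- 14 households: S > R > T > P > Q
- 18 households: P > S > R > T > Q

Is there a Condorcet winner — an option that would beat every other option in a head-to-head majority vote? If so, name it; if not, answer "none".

none

Checking pairwise contests:
R beats T 69–21.
T beats S 58–32.
T beats Q 48–42.
T beats P 72–18.
Q beats R 58–32.
Every option loses at least one head-to-head, so there is no Condorcet winner.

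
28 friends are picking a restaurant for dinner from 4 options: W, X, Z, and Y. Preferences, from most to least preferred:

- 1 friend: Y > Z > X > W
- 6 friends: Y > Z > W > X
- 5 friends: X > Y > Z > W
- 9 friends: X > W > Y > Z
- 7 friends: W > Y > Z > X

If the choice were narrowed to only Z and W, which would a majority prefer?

Voters preferring Z to W: 12; preferring W to Z: 16.
W wins the head-to-head.

W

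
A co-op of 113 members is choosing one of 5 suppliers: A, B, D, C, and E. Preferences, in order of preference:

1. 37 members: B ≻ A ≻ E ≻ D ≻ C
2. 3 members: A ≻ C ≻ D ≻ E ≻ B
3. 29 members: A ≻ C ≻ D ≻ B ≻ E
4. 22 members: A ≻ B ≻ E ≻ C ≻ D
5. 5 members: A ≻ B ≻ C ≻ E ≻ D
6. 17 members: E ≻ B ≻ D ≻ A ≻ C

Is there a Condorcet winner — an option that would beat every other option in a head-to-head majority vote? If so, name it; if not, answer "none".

A

A vs B: 59–54 for A.
A vs D: 96–17 for A.
A vs C: 113–0 for A.
A vs E: 96–17 for A.
A beats every other option head-to-head.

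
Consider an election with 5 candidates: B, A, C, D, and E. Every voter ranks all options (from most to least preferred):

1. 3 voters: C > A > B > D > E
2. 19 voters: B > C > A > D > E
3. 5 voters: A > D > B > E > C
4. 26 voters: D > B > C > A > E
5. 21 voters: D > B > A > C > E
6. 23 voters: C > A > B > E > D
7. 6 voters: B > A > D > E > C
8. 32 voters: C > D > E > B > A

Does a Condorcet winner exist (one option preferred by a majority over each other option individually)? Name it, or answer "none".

none

Checking pairwise contests:
D beats B 84–51.
B beats A 104–31.
B beats C 77–58.
C beats D 77–58.
B beats E 103–32.
Every option loses at least one head-to-head, so there is no Condorcet winner.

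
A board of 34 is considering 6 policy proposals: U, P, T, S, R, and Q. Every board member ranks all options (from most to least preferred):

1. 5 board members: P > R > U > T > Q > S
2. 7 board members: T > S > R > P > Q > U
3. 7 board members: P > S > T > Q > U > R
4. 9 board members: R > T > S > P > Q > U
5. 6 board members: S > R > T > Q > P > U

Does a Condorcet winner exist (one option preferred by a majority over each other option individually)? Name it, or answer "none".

Checking pairwise contests:
P beats U 34–0.
T beats P 22–12.
R beats T 20–14.
T beats S 21–13.
S beats R 20–14.
P beats Q 28–6.
Every option loses at least one head-to-head, so there is no Condorcet winner.

none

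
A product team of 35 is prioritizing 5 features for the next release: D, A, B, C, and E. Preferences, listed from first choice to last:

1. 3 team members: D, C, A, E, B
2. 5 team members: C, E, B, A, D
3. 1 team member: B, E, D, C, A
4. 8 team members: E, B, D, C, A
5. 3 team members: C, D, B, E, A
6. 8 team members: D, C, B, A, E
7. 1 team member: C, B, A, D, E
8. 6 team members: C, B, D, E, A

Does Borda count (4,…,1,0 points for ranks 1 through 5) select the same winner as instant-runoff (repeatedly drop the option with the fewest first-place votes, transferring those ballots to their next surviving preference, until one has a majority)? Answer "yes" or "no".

no

Borda — scores: D 84, A 21, B 81, C 102, E 62. Winner: C.
Instant-runoff — R1 D 11, A 0, B 1, C 15, E 8 (A out); R2 D 11, B 1, C 15, E 8 (B out); R3 D 11, C 15, E 9 (E out); R4 D 20, C 15 (D winner). Winner: D.
The two methods disagree.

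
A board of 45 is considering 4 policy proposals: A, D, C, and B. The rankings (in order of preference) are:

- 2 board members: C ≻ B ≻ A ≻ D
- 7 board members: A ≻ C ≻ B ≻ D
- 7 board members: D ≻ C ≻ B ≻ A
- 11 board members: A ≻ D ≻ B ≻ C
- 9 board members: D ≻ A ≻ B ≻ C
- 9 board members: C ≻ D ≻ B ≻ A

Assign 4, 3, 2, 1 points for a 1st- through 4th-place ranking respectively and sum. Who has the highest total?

D

A: 2·2 + 7·4 + 7·1 + 11·4 + 9·3 + 9·1 = 119
D: 2·1 + 7·1 + 7·4 + 11·3 + 9·4 + 9·3 = 133
C: 2·4 + 7·3 + 7·3 + 11·1 + 9·1 + 9·4 = 106
B: 2·3 + 7·2 + 7·2 + 11·2 + 9·2 + 9·2 = 92
D has the highest Borda score (133).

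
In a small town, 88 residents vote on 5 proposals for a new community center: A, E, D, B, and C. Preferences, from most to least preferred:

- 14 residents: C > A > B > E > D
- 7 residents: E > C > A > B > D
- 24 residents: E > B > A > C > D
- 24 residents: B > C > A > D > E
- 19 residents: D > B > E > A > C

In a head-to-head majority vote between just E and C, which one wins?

E

Voters preferring E to C: 50; preferring C to E: 38.
E wins the head-to-head.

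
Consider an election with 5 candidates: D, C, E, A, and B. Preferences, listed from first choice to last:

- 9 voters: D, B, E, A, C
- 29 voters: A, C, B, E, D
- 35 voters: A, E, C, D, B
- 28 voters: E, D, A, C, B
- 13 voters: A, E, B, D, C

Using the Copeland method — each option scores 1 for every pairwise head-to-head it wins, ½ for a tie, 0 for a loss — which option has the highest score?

A

D: beats B; loses to C, E, and A → score 1.
C: beats D and B; loses to E and A → score 2.
E: beats D, C, and B; loses to A → score 3.
A: beats D, C, E, and B → score 4.
B: loses to D, C, E, and A → score 0.
A has the best pairwise record.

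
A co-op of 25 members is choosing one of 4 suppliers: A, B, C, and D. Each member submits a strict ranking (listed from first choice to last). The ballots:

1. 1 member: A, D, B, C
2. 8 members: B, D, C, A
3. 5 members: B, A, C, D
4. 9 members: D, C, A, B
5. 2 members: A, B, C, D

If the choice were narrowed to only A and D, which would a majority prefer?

D

Voters preferring A to D: 8; preferring D to A: 17.
D wins the head-to-head.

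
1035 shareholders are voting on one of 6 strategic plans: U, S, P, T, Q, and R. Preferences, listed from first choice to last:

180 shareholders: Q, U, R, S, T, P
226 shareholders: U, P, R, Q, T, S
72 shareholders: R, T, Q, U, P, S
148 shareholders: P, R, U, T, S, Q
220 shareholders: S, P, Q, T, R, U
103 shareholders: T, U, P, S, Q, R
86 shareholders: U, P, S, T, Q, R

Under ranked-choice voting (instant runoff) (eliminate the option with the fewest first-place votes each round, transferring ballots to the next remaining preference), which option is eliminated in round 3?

Round 1: U 312, S 220, P 148, T 103, Q 180, R 72. Eliminate R.
Round 2: U 312, S 220, P 148, T 175, Q 180. Eliminate P.
Round 3: U 460, S 220, T 175, Q 180. Eliminate T.

T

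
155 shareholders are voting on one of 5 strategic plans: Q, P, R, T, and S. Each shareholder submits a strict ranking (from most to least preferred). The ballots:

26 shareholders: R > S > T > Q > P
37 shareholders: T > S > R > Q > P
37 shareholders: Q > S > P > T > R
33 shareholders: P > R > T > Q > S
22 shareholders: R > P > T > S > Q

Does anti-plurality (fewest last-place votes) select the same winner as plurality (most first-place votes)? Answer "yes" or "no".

Anti-plurality — last-place votes: Q 22, P 63, R 37, T 0, S 33. Winner: T.
Plurality — first-place votes: Q 37, P 33, R 48, T 37, S 0. Winner: R.
The two methods disagree.

no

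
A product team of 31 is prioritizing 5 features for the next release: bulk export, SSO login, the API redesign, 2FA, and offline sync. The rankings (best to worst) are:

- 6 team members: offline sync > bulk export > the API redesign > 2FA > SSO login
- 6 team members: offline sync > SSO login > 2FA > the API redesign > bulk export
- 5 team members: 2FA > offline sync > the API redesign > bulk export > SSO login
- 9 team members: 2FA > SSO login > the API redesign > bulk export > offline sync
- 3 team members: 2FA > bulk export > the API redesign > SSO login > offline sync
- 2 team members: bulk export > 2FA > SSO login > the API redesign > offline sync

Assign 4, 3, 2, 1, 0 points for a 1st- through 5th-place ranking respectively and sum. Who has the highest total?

bulk export: 6·3 + 6·0 + 5·1 + 9·1 + 3·3 + 2·4 = 49
SSO login: 6·0 + 6·3 + 5·0 + 9·3 + 3·1 + 2·2 = 52
the API redesign: 6·2 + 6·1 + 5·2 + 9·2 + 3·2 + 2·1 = 54
2FA: 6·1 + 6·2 + 5·4 + 9·4 + 3·4 + 2·3 = 92
offline sync: 6·4 + 6·4 + 5·3 + 9·0 + 3·0 + 2·0 = 63
2FA has the highest Borda score (92).

2FA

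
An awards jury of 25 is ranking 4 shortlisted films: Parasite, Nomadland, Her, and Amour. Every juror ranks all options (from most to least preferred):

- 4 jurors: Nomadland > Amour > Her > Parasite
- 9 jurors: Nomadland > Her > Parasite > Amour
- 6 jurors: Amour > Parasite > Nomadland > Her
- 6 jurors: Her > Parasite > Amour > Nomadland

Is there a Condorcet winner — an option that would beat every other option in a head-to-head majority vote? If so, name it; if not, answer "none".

Nomadland vs Parasite: 13–12 for Nomadland.
Nomadland vs Her: 19–6 for Nomadland.
Nomadland vs Amour: 13–12 for Nomadland.
Nomadland beats every other option head-to-head.

Nomadland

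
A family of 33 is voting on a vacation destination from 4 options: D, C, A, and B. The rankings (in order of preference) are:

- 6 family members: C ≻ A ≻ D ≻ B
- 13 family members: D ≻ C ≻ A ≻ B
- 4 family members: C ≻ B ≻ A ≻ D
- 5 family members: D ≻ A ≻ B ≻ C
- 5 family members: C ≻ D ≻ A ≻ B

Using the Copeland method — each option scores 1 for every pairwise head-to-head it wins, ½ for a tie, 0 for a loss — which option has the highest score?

D: beats C, A, and B → score 3.
C: beats A and B; loses to D → score 2.
A: beats B; loses to D and C → score 1.
B: loses to D, C, and A → score 0.
D has the best pairwise record.

D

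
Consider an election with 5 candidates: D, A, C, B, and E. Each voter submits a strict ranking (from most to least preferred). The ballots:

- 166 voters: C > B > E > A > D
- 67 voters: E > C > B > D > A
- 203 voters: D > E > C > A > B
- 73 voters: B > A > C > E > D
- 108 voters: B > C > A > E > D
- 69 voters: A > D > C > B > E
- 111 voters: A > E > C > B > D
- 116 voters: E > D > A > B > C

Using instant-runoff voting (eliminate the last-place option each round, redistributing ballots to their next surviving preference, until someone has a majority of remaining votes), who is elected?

E

Round 1: D 203, A 180, C 166, B 181, E 183. Eliminate C.
Round 2: D 203, A 180, B 347, E 183. Eliminate A.
Round 3: D 272, B 347, E 294. Eliminate D.
Round 4: B 416, E 497. E has a majority.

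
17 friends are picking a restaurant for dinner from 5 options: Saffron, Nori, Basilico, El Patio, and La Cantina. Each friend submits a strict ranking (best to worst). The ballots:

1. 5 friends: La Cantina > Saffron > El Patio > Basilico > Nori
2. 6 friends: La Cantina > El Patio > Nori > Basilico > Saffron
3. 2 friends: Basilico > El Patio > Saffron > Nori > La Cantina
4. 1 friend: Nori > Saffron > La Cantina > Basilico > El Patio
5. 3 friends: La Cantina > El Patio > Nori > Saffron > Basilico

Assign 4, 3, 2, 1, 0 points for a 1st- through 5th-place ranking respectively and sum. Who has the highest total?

Saffron: 5·3 + 6·0 + 2·2 + 1·3 + 3·1 = 25
Nori: 5·0 + 6·2 + 2·1 + 1·4 + 3·2 = 24
Basilico: 5·1 + 6·1 + 2·4 + 1·1 + 3·0 = 20
El Patio: 5·2 + 6·3 + 2·3 + 1·0 + 3·3 = 43
La Cantina: 5·4 + 6·4 + 2·0 + 1·2 + 3·4 = 58
La Cantina has the highest Borda score (58).

La Cantina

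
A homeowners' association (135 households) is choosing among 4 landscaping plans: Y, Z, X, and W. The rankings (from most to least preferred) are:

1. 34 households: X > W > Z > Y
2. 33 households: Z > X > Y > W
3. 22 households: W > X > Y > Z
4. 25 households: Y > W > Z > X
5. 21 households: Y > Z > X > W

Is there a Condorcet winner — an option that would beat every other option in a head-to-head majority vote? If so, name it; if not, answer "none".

Checking pairwise contests:
X beats Y 89–46.
Y beats Z 68–67.
Z beats X 79–56.
Y beats W 79–56.
Every option loses at least one head-to-head, so there is no Condorcet winner.

none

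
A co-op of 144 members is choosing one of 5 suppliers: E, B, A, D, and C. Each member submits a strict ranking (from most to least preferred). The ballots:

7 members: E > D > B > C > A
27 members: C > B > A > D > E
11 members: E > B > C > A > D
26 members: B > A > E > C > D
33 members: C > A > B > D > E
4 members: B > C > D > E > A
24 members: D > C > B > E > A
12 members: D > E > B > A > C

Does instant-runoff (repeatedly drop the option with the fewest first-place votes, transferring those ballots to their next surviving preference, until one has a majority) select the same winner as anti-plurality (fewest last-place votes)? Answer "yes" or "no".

no

Instant-runoff — R1 E 18, B 30, A 0, D 36, C 60 (A out); R2 E 18, B 30, D 36, C 60 (E out); R3 B 41, D 43, C 60 (B out); R4 D 43, C 101 (C winner). Winner: C.
Anti-plurality — last-place votes: E 60, B 0, A 35, D 37, C 12. Winner: B.
The two methods disagree.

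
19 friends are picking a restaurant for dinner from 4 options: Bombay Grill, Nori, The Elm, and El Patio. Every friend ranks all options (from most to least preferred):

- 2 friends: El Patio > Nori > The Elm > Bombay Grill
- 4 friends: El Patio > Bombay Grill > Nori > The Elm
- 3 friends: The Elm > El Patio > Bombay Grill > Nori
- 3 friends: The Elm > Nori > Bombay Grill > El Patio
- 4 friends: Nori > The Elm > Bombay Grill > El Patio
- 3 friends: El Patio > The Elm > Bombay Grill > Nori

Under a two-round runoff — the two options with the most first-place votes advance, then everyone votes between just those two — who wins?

Round 1 first-place votes: Bombay Grill 0, Nori 4, The Elm 6, El Patio 9.
El Patio and The Elm advance.
Runoff: El Patio is preferred to The Elm by 9 voters; The Elm by 10.
The Elm wins the runoff.

The Elm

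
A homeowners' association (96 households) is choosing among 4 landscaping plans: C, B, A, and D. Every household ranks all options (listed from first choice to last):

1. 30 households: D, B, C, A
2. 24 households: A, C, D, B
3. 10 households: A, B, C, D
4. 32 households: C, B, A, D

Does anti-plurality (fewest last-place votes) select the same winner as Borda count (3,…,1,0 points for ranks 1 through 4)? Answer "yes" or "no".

yes

Anti-plurality — last-place votes: C 0, B 24, A 30, D 42. Winner: C.
Borda — scores: C 184, B 144, A 134, D 114. Winner: C.
The two methods agree.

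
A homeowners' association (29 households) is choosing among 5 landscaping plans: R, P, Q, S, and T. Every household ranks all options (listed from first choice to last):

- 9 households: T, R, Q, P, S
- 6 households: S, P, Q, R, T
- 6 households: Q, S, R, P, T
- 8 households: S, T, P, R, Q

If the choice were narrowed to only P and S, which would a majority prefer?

Voters preferring P to S: 9; preferring S to P: 20.
S wins the head-to-head.

S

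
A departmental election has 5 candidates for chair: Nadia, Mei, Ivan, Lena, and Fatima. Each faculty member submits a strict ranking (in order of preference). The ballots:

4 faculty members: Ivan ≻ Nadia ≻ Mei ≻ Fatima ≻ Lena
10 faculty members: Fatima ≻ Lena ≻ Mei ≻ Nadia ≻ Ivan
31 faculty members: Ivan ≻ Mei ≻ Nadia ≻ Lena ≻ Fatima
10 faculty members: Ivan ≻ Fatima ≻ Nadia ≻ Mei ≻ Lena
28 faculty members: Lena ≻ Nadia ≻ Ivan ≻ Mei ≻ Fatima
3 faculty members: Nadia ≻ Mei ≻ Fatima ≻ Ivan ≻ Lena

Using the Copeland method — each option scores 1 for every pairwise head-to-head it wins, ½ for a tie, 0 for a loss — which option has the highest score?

Nadia: beats Mei, Lena, and Fatima; loses to Ivan → score 3.
Mei: beats Lena and Fatima; loses to Nadia and Ivan → score 2.
Ivan: beats Nadia, Mei, Lena, and Fatima → score 4.
Lena: beats Fatima; loses to Nadia, Mei, and Ivan → score 1.
Fatima: loses to Nadia, Mei, Ivan, and Lena → score 0.
Ivan has the best pairwise record.

Ivan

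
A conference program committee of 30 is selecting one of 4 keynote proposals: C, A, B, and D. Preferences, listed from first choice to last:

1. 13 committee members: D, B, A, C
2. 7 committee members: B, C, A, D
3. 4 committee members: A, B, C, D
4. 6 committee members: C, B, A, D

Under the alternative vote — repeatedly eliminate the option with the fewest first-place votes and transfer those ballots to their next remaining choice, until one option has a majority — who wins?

Round 1: C 6, A 4, B 7, D 13. Eliminate A.
Round 2: C 6, B 11, D 13. Eliminate C.
Round 3: B 17, D 13. B has a majority.

B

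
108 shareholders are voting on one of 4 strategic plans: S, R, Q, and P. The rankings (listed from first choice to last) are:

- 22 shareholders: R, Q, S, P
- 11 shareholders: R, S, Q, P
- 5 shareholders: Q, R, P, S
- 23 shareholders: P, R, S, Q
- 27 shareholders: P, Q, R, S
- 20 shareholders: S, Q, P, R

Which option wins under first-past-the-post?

First-place votes: S 20, R 33, Q 5, P 50.
P has the most first-place votes.

P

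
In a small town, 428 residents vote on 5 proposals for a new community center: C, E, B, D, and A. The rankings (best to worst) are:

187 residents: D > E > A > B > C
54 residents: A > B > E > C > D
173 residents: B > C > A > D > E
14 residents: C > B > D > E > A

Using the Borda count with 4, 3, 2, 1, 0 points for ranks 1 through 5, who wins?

C: 187·0 + 54·1 + 173·3 + 14·4 = 629
E: 187·3 + 54·2 + 173·0 + 14·1 = 683
B: 187·1 + 54·3 + 173·4 + 14·3 = 1083
D: 187·4 + 54·0 + 173·1 + 14·2 = 949
A: 187·2 + 54·4 + 173·2 + 14·0 = 936
B has the highest Borda score (1083).

B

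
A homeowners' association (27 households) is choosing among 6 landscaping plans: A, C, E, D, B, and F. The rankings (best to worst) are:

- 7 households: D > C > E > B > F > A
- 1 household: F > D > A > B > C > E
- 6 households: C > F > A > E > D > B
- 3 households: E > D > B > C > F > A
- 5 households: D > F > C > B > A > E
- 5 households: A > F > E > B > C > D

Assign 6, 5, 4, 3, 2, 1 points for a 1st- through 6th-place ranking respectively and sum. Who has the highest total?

A: 7·1 + 1·4 + 6·4 + 3·1 + 5·2 + 5·6 = 78
C: 7·5 + 1·2 + 6·6 + 3·3 + 5·4 + 5·2 = 112
E: 7·4 + 1·1 + 6·3 + 3·6 + 5·1 + 5·4 = 90
D: 7·6 + 1·5 + 6·2 + 3·5 + 5·6 + 5·1 = 109
B: 7·3 + 1·3 + 6·1 + 3·4 + 5·3 + 5·3 = 72
F: 7·2 + 1·6 + 6·5 + 3·2 + 5·5 + 5·5 = 106
C has the highest Borda score (112).

C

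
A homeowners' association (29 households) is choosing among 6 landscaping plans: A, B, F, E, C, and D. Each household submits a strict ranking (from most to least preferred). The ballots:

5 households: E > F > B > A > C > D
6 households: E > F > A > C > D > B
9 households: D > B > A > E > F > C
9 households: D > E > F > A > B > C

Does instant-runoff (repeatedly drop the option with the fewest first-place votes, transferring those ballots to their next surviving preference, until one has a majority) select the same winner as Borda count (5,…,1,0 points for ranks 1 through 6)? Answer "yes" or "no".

no

Instant-runoff — R1 A 0, B 0, F 0, E 11, C 0, D 18 (D winner). Winner: D.
Borda — scores: A 73, B 60, F 80, E 109, C 17, D 96. Winner: E.
The two methods disagree.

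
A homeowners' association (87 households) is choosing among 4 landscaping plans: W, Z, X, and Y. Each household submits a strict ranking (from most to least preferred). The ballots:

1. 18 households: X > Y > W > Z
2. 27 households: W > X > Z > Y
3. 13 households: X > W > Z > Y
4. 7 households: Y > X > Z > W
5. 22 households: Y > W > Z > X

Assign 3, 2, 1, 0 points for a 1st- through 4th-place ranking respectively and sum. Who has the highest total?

W: 18·1 + 27·3 + 13·2 + 7·0 + 22·2 = 169
Z: 18·0 + 27·1 + 13·1 + 7·1 + 22·1 = 69
X: 18·3 + 27·2 + 13·3 + 7·2 + 22·0 = 161
Y: 18·2 + 27·0 + 13·0 + 7·3 + 22·3 = 123
W has the highest Borda score (169).

W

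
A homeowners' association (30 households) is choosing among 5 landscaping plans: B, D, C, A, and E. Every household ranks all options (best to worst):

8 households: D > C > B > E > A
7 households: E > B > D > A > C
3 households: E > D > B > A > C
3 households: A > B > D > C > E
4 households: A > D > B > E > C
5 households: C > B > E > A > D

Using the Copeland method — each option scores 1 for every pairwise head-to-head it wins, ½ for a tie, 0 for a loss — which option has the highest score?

B: beats C, A, and E; ties D → score 3.5.
D: beats C and A; ties B and E → score 3.
C: beats E; loses to B, D, and A → score 1.
A: beats C; loses to B, D, and E → score 1.
E: beats A; ties D; loses to B and C → score 1.5.
B has the best pairwise record.

B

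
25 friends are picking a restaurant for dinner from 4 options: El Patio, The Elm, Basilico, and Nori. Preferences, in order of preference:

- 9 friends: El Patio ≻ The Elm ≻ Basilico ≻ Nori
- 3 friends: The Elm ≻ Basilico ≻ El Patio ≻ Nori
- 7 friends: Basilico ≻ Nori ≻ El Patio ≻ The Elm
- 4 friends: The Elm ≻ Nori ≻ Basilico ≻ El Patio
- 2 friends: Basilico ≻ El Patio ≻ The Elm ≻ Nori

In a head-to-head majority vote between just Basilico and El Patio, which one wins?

Voters preferring Basilico to El Patio: 16; preferring El Patio to Basilico: 9.
Basilico wins the head-to-head.

Basilico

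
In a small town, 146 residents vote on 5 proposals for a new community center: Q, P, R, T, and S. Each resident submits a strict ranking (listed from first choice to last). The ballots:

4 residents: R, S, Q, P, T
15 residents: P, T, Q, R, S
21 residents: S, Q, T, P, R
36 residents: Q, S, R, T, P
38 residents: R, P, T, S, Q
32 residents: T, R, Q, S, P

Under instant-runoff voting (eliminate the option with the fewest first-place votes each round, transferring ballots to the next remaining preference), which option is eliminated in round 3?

R

Round 1: Q 36, P 15, R 42, T 32, S 21. Eliminate P.
Round 2: Q 36, R 42, T 47, S 21. Eliminate S.
Round 3: Q 57, R 42, T 47. Eliminate R.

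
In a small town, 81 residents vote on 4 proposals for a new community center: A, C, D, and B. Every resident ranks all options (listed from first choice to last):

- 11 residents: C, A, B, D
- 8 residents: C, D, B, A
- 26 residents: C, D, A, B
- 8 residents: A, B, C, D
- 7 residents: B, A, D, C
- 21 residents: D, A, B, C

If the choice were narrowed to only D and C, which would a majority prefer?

Voters preferring D to C: 28; preferring C to D: 53.
C wins the head-to-head.

C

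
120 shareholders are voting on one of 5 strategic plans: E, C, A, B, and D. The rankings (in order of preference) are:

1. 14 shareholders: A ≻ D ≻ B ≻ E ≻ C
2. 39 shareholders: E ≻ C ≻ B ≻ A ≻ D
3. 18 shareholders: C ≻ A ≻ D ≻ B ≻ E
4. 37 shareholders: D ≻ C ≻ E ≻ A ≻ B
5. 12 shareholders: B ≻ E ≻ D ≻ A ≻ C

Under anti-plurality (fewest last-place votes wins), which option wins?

Last-place votes: E 18, C 26, A 0, B 37, D 39.
A is ranked last by the fewest voters, so A wins.

A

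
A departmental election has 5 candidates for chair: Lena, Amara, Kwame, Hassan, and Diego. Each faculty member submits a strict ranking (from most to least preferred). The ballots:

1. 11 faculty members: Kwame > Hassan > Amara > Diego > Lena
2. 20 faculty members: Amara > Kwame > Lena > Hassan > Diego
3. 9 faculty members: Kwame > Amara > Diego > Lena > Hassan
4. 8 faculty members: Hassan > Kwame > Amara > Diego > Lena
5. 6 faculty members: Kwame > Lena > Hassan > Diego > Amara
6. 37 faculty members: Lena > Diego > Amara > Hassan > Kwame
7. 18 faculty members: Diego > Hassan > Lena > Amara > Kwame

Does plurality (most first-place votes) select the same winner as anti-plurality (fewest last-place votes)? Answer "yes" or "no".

Plurality — first-place votes: Lena 37, Amara 20, Kwame 26, Hassan 8, Diego 18. Winner: Lena.
Anti-plurality — last-place votes: Lena 19, Amara 6, Kwame 55, Hassan 9, Diego 20. Winner: Amara.
The two methods disagree.

no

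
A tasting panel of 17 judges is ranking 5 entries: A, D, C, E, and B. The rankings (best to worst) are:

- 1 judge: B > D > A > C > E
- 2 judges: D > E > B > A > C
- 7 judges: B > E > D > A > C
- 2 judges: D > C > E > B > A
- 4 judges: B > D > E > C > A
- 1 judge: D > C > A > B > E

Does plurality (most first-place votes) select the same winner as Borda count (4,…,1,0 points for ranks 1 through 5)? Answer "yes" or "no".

yes

Plurality — first-place votes: A 0, D 5, C 0, E 0, B 12. Winner: B.
Borda — scores: A 13, D 49, C 14, E 39, B 55. Winner: B.
The two methods agree.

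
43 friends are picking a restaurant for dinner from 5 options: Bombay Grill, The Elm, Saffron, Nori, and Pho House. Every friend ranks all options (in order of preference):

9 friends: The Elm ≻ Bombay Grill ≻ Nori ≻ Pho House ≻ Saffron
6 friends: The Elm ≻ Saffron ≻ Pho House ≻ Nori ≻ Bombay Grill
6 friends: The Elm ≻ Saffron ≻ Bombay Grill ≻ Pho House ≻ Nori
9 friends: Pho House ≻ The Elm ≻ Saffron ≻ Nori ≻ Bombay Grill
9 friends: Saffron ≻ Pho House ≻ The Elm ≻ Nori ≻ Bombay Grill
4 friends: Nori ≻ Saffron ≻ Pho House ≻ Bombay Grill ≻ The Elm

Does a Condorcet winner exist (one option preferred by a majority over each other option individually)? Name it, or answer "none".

Checking pairwise contests:
The Elm beats Bombay Grill 39–4.
Pho House beats The Elm 22–21.
The Elm beats Saffron 30–13.
The Elm beats Nori 39–4.
Saffron beats Pho House 25–18.
Every option loses at least one head-to-head, so there is no Condorcet winner.

none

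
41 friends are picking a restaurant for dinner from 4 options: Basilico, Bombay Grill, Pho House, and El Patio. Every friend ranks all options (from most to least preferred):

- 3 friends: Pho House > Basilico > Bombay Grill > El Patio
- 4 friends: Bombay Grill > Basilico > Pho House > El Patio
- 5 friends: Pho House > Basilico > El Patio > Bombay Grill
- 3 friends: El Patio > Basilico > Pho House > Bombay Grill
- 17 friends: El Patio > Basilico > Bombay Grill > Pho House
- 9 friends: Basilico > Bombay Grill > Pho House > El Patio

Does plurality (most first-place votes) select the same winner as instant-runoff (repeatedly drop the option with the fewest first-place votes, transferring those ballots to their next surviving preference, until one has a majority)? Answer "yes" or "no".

no

Plurality — first-place votes: Basilico 9, Bombay Grill 4, Pho House 8, El Patio 20. Winner: El Patio.
Instant-runoff — R1 Basilico 9, Bombay Grill 4, Pho House 8, El Patio 20 (Bombay Grill out); R2 Basilico 13, Pho House 8, El Patio 20 (Pho House out); R3 Basilico 21, El Patio 20 (Basilico winner). Winner: Basilico.
The two methods disagree.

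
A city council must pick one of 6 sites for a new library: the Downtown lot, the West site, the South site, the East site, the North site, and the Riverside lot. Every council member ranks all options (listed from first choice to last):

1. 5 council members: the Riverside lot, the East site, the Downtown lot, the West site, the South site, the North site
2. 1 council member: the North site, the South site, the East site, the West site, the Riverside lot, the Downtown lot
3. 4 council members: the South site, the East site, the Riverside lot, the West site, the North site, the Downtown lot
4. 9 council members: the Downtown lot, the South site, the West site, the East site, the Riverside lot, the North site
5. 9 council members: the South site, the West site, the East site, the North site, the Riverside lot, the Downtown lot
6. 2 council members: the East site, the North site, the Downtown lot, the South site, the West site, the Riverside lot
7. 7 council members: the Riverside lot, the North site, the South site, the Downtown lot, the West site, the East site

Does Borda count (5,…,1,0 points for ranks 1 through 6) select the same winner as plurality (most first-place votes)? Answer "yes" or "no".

Borda — scores: the Downtown lot 80, the West site 92, the South site 135, the East site 94, the North site 63, the Riverside lot 91. Winner: the South site.
Plurality — first-place votes: the Downtown lot 9, the West site 0, the South site 13, the East site 2, the North site 1, the Riverside lot 12. Winner: the South site.
The two methods agree.

yes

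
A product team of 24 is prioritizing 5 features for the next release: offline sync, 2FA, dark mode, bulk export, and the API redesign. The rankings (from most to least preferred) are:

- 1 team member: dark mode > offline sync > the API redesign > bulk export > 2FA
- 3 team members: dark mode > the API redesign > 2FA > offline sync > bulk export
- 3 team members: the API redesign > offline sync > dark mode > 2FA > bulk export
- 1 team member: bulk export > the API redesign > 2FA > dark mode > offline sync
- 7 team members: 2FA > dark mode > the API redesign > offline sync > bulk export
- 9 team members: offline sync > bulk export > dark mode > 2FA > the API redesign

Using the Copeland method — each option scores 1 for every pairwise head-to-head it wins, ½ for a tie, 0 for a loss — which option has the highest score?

offline sync: beats 2FA and bulk export; ties dark mode; loses to the API redesign → score 2.5.
2FA: beats bulk export and the API redesign; loses to offline sync and dark mode → score 2.
dark mode: beats 2FA, bulk export, and the API redesign; ties offline sync → score 3.5.
bulk export: loses to offline sync, 2FA, dark mode, and the API redesign → score 0.
the API redesign: beats offline sync and bulk export; loses to 2FA and dark mode → score 2.
dark mode has the best pairwise record.

dark mode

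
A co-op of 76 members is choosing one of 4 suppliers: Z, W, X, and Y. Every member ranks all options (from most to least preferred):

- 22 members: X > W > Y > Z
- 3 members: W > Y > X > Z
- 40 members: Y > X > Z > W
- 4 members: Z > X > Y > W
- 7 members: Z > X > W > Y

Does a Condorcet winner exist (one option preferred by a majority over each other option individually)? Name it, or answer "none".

Y

Y vs Z: 65–11 for Y.
Y vs W: 44–32 for Y.
Y vs X: 43–33 for Y.
Y beats every other option head-to-head.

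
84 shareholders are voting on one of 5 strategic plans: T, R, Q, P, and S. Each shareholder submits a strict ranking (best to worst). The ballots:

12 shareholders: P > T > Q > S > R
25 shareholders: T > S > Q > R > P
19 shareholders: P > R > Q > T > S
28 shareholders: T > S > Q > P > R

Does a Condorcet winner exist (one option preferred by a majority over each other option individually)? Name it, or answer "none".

T vs R: 65–19 for T.
T vs Q: 65–19 for T.
T vs P: 53–31 for T.
T vs S: 84–0 for T.
T beats every other option head-to-head.

T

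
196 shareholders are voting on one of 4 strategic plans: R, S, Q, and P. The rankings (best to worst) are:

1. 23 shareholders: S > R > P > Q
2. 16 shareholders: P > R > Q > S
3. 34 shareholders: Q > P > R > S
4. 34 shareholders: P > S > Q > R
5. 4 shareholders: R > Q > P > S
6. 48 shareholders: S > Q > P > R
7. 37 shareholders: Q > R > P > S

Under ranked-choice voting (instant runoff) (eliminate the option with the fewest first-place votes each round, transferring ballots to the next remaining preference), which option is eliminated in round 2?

Round 1: R 4, S 71, Q 71, P 50. Eliminate R.
Round 2: S 71, Q 75, P 50. Eliminate P.

P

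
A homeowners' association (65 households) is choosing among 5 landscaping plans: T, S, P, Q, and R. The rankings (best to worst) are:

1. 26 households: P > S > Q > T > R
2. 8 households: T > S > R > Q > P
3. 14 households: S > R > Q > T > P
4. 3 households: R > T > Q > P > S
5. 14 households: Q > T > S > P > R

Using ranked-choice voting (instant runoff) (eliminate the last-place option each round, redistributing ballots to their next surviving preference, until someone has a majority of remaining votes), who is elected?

S

Round 1: T 8, S 14, P 26, Q 14, R 3. Eliminate R.
Round 2: T 11, S 14, P 26, Q 14. Eliminate T.
Round 3: S 22, P 26, Q 17. Eliminate Q.
Round 4: S 36, P 29. S has a majority.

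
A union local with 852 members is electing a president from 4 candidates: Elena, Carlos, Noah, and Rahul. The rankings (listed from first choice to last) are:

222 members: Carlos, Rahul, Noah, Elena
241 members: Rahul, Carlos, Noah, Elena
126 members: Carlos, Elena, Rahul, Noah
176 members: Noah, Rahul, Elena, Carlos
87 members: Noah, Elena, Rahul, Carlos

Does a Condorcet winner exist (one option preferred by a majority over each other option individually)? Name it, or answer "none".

Rahul vs Elena: 639–213 for Rahul.
Rahul vs Carlos: 504–348 for Rahul.
Rahul vs Noah: 589–263 for Rahul.
Rahul beats every other option head-to-head.

Rahul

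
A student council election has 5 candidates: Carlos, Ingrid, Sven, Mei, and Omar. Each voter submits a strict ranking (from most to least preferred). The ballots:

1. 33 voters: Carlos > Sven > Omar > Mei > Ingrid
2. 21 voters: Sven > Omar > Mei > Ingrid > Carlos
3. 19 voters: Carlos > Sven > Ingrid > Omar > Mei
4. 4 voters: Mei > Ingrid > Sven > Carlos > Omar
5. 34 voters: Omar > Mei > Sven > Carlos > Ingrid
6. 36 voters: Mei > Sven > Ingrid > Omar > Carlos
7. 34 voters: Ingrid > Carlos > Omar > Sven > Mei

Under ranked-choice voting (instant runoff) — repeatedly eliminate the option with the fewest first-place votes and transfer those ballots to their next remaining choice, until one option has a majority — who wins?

Round 1: Carlos 52, Ingrid 34, Sven 21, Mei 40, Omar 34. Eliminate Sven.
Round 2: Carlos 52, Ingrid 34, Mei 40, Omar 55. Eliminate Ingrid.
Round 3: Carlos 86, Mei 40, Omar 55. Eliminate Mei.
Round 4: Carlos 90, Omar 91. Omar has a majority.

Omar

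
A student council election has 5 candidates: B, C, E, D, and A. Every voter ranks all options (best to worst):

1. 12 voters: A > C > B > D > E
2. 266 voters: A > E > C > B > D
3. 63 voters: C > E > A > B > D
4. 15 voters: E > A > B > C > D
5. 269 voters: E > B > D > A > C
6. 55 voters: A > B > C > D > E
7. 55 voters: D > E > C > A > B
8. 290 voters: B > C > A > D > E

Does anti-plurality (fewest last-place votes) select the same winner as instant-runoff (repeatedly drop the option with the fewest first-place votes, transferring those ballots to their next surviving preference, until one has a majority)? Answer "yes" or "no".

yes

Anti-plurality — last-place votes: B 55, C 269, E 357, D 344, A 0. Winner: A.
Instant-runoff — R1 B 290, C 63, E 284, D 55, A 333 (D out); R2 B 290, C 63, E 339, A 333 (C out); R3 B 290, E 402, A 333 (B out); R4 E 402, A 623 (A winner). Winner: A.
The two methods agree.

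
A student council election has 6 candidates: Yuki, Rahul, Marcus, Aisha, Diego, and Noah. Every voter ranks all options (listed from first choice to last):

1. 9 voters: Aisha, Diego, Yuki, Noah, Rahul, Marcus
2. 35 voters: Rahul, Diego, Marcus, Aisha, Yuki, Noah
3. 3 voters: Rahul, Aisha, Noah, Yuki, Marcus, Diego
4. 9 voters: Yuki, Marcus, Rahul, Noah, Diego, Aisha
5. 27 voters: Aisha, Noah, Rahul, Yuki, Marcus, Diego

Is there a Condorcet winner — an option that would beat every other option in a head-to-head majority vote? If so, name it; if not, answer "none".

Rahul

Rahul vs Yuki: 65–18 for Rahul.
Rahul vs Marcus: 74–9 for Rahul.
Rahul vs Aisha: 47–36 for Rahul.
Rahul vs Diego: 74–9 for Rahul.
Rahul vs Noah: 47–36 for Rahul.
Rahul beats every other option head-to-head.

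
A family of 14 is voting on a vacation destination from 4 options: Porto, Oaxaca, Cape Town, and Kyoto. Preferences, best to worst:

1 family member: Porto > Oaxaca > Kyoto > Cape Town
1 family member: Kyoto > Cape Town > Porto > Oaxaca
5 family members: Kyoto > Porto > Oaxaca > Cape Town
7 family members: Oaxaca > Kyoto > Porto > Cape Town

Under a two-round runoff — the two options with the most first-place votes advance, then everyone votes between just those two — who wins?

Round 1 first-place votes: Porto 1, Oaxaca 7, Cape Town 0, Kyoto 6.
Oaxaca and Kyoto advance.
Runoff: Oaxaca is preferred to Kyoto by 8 voters; Kyoto by 6.
Oaxaca wins the runoff.

Oaxaca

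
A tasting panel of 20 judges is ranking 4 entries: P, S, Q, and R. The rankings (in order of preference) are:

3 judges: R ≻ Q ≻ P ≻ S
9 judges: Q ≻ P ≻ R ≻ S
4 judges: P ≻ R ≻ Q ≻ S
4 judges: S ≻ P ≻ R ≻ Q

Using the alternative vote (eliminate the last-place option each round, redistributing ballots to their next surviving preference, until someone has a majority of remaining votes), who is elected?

Round 1: P 4, S 4, Q 9, R 3. Eliminate R.
Round 2: P 4, S 4, Q 12. Q has a majority.

Q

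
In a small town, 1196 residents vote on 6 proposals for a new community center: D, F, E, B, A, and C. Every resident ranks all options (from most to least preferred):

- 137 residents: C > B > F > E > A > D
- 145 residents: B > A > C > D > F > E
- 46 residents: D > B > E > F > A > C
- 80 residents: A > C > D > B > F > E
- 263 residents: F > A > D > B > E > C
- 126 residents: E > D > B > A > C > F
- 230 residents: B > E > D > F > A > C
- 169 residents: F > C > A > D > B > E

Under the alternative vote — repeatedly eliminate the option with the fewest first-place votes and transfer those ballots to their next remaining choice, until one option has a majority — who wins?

Round 1: D 46, F 432, E 126, B 375, A 80, C 137. Eliminate D.
Round 2: F 432, E 126, B 421, A 80, C 137. Eliminate A.
Round 3: F 432, E 126, B 421, C 217. Eliminate E.
Round 4: F 432, B 547, C 217. Eliminate C.
Round 5: F 432, B 764. B has a majority.

B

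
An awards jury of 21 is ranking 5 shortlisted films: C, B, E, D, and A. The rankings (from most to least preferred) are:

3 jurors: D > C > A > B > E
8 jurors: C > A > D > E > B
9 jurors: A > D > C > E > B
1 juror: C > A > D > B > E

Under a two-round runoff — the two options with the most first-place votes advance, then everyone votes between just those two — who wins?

Round 1 first-place votes: C 9, B 0, E 0, D 3, A 9.
A and C advance.
Runoff: A is preferred to C by 9 voters; C by 12.
C wins the runoff.

C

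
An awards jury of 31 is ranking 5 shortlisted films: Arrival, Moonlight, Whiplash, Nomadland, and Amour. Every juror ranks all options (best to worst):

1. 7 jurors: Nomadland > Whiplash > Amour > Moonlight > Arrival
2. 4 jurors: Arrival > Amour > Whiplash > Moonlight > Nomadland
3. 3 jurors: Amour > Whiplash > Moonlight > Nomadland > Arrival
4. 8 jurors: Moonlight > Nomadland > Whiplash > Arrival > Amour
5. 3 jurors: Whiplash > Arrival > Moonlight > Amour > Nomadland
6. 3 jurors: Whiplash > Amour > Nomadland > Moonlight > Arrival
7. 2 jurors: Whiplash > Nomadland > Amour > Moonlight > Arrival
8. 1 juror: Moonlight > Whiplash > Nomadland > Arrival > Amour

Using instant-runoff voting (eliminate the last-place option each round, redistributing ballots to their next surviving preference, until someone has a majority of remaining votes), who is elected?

Round 1: Arrival 4, Moonlight 9, Whiplash 8, Nomadland 7, Amour 3. Eliminate Amour.
Round 2: Arrival 4, Moonlight 9, Whiplash 11, Nomadland 7. Eliminate Arrival.
Round 3: Moonlight 9, Whiplash 15, Nomadland 7. Eliminate Nomadland.
Round 4: Moonlight 9, Whiplash 22. Whiplash has a majority.

Whiplash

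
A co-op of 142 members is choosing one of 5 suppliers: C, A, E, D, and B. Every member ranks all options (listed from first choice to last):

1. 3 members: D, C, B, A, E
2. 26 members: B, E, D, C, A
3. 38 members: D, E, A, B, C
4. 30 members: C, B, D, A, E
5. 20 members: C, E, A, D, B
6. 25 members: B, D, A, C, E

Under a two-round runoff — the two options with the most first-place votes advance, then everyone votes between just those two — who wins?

B

Round 1 first-place votes: C 50, A 0, E 0, D 41, B 51.
B and C advance.
Runoff: B is preferred to C by 89 voters; C by 53.
B wins the runoff.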